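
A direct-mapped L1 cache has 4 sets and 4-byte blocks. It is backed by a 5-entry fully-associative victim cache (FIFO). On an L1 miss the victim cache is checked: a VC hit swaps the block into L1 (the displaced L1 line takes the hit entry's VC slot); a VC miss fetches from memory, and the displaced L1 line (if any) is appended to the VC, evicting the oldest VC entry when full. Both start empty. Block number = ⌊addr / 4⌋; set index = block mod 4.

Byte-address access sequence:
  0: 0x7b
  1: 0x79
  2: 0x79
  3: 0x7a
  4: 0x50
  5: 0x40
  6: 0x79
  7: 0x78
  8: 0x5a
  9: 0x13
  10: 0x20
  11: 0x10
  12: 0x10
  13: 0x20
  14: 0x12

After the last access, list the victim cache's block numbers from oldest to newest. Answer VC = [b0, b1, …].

VC = [20, 30, 16, 8]

#0 0x7b→b30/s2 MISS; vc=[]
#1 0x79→b30/s2 L1-HIT; vc=[]
#2 0x79→b30/s2 L1-HIT; vc=[]
#3 0x7a→b30/s2 L1-HIT; vc=[]
#4 0x50→b20/s0 MISS; vc=[]
#5 0x40→b16/s0 MISS; vc=[20]
#6 0x79→b30/s2 L1-HIT; vc=[20]
#7 0x78→b30/s2 L1-HIT; vc=[20]
#8 0x5a→b22/s2 MISS; vc=[20,30]
#9 0x13→b4/s0 MISS; vc=[20,30,16]
#10 0x20→b8/s0 MISS; vc=[20,30,16,4]
#11 0x10→b4/s0 VC-HIT; vc=[20,30,16,8]
#12 0x10→b4/s0 L1-HIT; vc=[20,30,16,8]
#13 0x20→b8/s0 VC-HIT; vc=[20,30,16,4]
#14 0x12→b4/s0 VC-HIT; vc=[20,30,16,8]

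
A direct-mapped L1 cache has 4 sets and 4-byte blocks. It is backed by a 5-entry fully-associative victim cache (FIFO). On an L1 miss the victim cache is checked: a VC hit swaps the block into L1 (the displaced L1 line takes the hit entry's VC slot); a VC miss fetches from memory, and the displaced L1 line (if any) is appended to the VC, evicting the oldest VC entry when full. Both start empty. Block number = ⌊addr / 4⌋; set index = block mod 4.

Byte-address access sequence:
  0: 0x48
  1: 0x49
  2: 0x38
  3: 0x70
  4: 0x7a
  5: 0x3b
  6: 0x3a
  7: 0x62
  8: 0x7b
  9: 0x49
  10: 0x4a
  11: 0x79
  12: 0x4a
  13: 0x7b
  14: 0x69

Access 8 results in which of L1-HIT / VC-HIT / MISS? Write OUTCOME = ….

0: 0x48 (blk 18, set 2) → MISS  vc=[]
1: 0x49 (blk 18, set 2) → L1-HIT  vc=[]
2: 0x38 (blk 14, set 2) → MISS  vc=[18]
3: 0x70 (blk 28, set 0) → MISS  vc=[18]
4: 0x7a (blk 30, set 2) → MISS  vc=[18, 14]
5: 0x3b (blk 14, set 2) → VC-HIT  vc=[18, 30]
6: 0x3a (blk 14, set 2) → L1-HIT  vc=[18, 30]
7: 0x62 (blk 24, set 0) → MISS  vc=[18, 30, 28]
8: 0x7b (blk 30, set 2) → VC-HIT  vc=[18, 14, 28]
9: 0x49 (blk 18, set 2) → VC-HIT  vc=[30, 14, 28]
10: 0x4a (blk 18, set 2) → L1-HIT  vc=[30, 14, 28]
11: 0x79 (blk 30, set 2) → VC-HIT  vc=[18, 14, 28]
12: 0x4a (blk 18, set 2) → VC-HIT  vc=[30, 14, 28]
13: 0x7b (blk 30, set 2) → VC-HIT  vc=[18, 14, 28]
14: 0x69 (blk 26, set 2) → MISS  vc=[18, 14, 28, 30]

OUTCOME = VC-HIT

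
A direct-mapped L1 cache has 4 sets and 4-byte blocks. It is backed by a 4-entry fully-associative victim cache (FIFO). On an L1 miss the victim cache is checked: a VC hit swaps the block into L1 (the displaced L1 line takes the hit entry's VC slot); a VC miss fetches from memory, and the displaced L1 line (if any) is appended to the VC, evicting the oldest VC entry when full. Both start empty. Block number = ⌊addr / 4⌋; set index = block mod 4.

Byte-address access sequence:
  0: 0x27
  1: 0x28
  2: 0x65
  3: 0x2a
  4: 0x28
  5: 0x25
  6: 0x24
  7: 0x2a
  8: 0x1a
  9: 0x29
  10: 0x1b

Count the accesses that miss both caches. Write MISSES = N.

  [0] addr=0x27 blk=9 s=1: MISS | VC []
  [1] addr=0x28 blk=10 s=2: MISS | VC []
  [2] addr=0x65 blk=25 s=1: MISS | VC [9]
  [3] addr=0x2a blk=10 s=2: L1-HIT | VC [9]
  [4] addr=0x28 blk=10 s=2: L1-HIT | VC [9]
  [5] addr=0x25 blk=9 s=1: VC-HIT | VC [25]
  [6] addr=0x24 blk=9 s=1: L1-HIT | VC [25]
  [7] addr=0x2a blk=10 s=2: L1-HIT | VC [25]
  [8] addr=0x1a blk=6 s=2: MISS | VC [25, 10]
  [9] addr=0x29 blk=10 s=2: VC-HIT | VC [25, 6]
  [10] addr=0x1b blk=6 s=2: VC-HIT | VC [25, 10]

MISSES = 4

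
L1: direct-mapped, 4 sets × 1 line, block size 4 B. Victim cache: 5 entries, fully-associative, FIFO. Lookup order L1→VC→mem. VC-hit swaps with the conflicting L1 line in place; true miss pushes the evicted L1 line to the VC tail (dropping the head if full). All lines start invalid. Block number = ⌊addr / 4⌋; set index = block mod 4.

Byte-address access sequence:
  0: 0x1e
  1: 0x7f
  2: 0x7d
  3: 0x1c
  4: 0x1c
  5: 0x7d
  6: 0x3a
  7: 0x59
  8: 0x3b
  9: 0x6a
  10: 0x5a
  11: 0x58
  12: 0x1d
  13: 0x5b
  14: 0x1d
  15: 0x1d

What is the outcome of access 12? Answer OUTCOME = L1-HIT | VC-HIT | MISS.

OUTCOME = VC-HIT

0: 0x1e (blk 7, set 3) → MISS  vc=[]
1: 0x7f (blk 31, set 3) → MISS  vc=[7]
2: 0x7d (blk 31, set 3) → L1-HIT  vc=[7]
3: 0x1c (blk 7, set 3) → VC-HIT  vc=[31]
4: 0x1c (blk 7, set 3) → L1-HIT  vc=[31]
5: 0x7d (blk 31, set 3) → VC-HIT  vc=[7]
6: 0x3a (blk 14, set 2) → MISS  vc=[7]
7: 0x59 (blk 22, set 2) → MISS  vc=[7, 14]
8: 0x3b (blk 14, set 2) → VC-HIT  vc=[7, 22]
9: 0x6a (blk 26, set 2) → MISS  vc=[7, 22, 14]
10: 0x5a (blk 22, set 2) → VC-HIT  vc=[7, 26, 14]
11: 0x58 (blk 22, set 2) → L1-HIT  vc=[7, 26, 14]
12: 0x1d (blk 7, set 3) → VC-HIT  vc=[31, 26, 14]
13: 0x5b (blk 22, set 2) → L1-HIT  vc=[31, 26, 14]
14: 0x1d (blk 7, set 3) → L1-HIT  vc=[31, 26, 14]
15: 0x1d (blk 7, set 3) → L1-HIT  vc=[31, 26, 14]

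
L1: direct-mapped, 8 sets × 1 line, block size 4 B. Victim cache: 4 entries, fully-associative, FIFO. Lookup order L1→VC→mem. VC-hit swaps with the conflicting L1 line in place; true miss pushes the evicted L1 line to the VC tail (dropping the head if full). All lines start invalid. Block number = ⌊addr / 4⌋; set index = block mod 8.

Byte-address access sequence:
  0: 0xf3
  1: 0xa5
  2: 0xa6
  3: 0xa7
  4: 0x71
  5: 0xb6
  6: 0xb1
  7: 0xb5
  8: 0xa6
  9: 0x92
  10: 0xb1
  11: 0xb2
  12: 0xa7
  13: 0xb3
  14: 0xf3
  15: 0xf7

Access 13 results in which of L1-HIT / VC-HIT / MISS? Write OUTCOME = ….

  [0] addr=0xf3 blk=60 s=4: MISS | VC []
  [1] addr=0xa5 blk=41 s=1: MISS | VC []
  [2] addr=0xa6 blk=41 s=1: L1-HIT | VC []
  [3] addr=0xa7 blk=41 s=1: L1-HIT | VC []
  [4] addr=0x71 blk=28 s=4: MISS | VC [60]
  [5] addr=0xb6 blk=45 s=5: MISS | VC [60]
  [6] addr=0xb1 blk=44 s=4: MISS | VC [60, 28]
  [7] addr=0xb5 blk=45 s=5: L1-HIT | VC [60, 28]
  [8] addr=0xa6 blk=41 s=1: L1-HIT | VC [60, 28]
  [9] addr=0x92 blk=36 s=4: MISS | VC [60, 28, 44]
  [10] addr=0xb1 blk=44 s=4: VC-HIT | VC [60, 28, 36]
  [11] addr=0xb2 blk=44 s=4: L1-HIT | VC [60, 28, 36]
  [12] addr=0xa7 blk=41 s=1: L1-HIT | VC [60, 28, 36]
  [13] addr=0xb3 blk=44 s=4: L1-HIT | VC [60, 28, 36]
  [14] addr=0xf3 blk=60 s=4: VC-HIT | VC [44, 28, 36]
  [15] addr=0xf7 blk=61 s=5: MISS | VC [44, 28, 36, 45]

OUTCOME = L1-HIT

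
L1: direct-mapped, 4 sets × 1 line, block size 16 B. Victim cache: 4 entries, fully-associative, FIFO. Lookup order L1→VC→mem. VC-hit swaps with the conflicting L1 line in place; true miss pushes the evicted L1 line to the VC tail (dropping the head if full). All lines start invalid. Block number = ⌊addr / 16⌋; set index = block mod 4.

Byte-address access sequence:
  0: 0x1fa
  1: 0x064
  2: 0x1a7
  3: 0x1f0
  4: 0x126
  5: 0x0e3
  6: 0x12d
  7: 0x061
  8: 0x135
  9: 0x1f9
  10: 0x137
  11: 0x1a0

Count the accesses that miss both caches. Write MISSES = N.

MISSES = 6

#0 0x1fa→b31/s3 MISS; vc=[]
#1 0x64→b6/s2 MISS; vc=[]
#2 0x1a7→b26/s2 MISS; vc=[6]
#3 0x1f0→b31/s3 L1-HIT; vc=[6]
#4 0x126→b18/s2 MISS; vc=[6,26]
#5 0xe3→b14/s2 MISS; vc=[6,26,18]
#6 0x12d→b18/s2 VC-HIT; vc=[6,26,14]
#7 0x61→b6/s2 VC-HIT; vc=[18,26,14]
#8 0x135→b19/s3 MISS; vc=[18,26,14,31]
#9 0x1f9→b31/s3 VC-HIT; vc=[18,26,14,19]
#10 0x137→b19/s3 VC-HIT; vc=[18,26,14,31]
#11 0x1a0→b26/s2 VC-HIT; vc=[18,6,14,31]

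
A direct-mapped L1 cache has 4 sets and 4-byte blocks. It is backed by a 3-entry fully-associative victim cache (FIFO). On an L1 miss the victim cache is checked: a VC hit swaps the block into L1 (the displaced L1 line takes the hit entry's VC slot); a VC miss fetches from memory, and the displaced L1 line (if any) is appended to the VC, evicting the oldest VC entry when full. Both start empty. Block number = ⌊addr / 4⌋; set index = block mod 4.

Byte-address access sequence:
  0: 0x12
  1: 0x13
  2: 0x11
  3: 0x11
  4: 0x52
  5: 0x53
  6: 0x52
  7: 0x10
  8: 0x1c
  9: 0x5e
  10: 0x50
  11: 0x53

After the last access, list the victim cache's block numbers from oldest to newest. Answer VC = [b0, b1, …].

  [0] addr=0x12 blk=4 s=0: MISS | VC []
  [1] addr=0x13 blk=4 s=0: L1-HIT | VC []
  [2] addr=0x11 blk=4 s=0: L1-HIT | VC []
  [3] addr=0x11 blk=4 s=0: L1-HIT | VC []
  [4] addr=0x52 blk=20 s=0: MISS | VC [4]
  [5] addr=0x53 blk=20 s=0: L1-HIT | VC [4]
  [6] addr=0x52 blk=20 s=0: L1-HIT | VC [4]
  [7] addr=0x10 blk=4 s=0: VC-HIT | VC [20]
  [8] addr=0x1c blk=7 s=3: MISS | VC [20]
  [9] addr=0x5e blk=23 s=3: MISS | VC [20, 7]
  [10] addr=0x50 blk=20 s=0: VC-HIT | VC [4, 7]
  [11] addr=0x53 blk=20 s=0: L1-HIT | VC [4, 7]

VC = [4, 7]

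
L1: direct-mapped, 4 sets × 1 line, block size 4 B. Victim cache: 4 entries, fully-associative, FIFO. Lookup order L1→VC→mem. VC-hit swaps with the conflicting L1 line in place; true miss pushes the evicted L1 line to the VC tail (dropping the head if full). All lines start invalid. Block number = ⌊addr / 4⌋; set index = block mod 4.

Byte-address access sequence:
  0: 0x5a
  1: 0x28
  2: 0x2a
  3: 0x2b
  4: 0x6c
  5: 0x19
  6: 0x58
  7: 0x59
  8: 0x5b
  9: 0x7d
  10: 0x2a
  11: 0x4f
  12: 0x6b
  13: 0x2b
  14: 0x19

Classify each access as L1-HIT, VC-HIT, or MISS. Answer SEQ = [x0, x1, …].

SEQ = [MISS, MISS, L1-HIT, L1-HIT, MISS, MISS, VC-HIT, L1-HIT, L1-HIT, MISS, VC-HIT, MISS, MISS, VC-HIT, MISS]

  [0] addr=0x5a blk=22 s=2: MISS | VC []
  [1] addr=0x28 blk=10 s=2: MISS | VC [22]
  [2] addr=0x2a blk=10 s=2: L1-HIT | VC [22]
  [3] addr=0x2b blk=10 s=2: L1-HIT | VC [22]
  [4] addr=0x6c blk=27 s=3: MISS | VC [22]
  [5] addr=0x19 blk=6 s=2: MISS | VC [22, 10]
  [6] addr=0x58 blk=22 s=2: VC-HIT | VC [6, 10]
  [7] addr=0x59 blk=22 s=2: L1-HIT | VC [6, 10]
  [8] addr=0x5b blk=22 s=2: L1-HIT | VC [6, 10]
  [9] addr=0x7d blk=31 s=3: MISS | VC [6, 10, 27]
  [10] addr=0x2a blk=10 s=2: VC-HIT | VC [6, 22, 27]
  [11] addr=0x4f blk=19 s=3: MISS | VC [6, 22, 27, 31]
  [12] addr=0x6b blk=26 s=2: MISS | VC [22, 27, 31, 10]
  [13] addr=0x2b blk=10 s=2: VC-HIT | VC [22, 27, 31, 26]
  [14] addr=0x19 blk=6 s=2: MISS | VC [27, 31, 26, 10]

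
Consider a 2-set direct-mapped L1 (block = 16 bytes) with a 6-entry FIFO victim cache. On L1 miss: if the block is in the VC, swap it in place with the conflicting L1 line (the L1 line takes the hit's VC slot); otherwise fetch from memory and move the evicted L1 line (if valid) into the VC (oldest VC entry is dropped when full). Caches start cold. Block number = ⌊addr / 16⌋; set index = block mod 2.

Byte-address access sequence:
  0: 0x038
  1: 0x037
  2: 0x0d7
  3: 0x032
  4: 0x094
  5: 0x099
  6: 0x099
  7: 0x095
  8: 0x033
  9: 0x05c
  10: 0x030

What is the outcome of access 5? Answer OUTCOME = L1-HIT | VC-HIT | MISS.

OUTCOME = L1-HIT

#0 0x38→b3/s1 MISS; vc=[]
#1 0x37→b3/s1 L1-HIT; vc=[]
#2 0xd7→b13/s1 MISS; vc=[3]
#3 0x32→b3/s1 VC-HIT; vc=[13]
#4 0x94→b9/s1 MISS; vc=[13,3]
#5 0x99→b9/s1 L1-HIT; vc=[13,3]
#6 0x99→b9/s1 L1-HIT; vc=[13,3]
#7 0x95→b9/s1 L1-HIT; vc=[13,3]
#8 0x33→b3/s1 VC-HIT; vc=[13,9]
#9 0x5c→b5/s1 MISS; vc=[13,9,3]
#10 0x30→b3/s1 VC-HIT; vc=[13,9,5]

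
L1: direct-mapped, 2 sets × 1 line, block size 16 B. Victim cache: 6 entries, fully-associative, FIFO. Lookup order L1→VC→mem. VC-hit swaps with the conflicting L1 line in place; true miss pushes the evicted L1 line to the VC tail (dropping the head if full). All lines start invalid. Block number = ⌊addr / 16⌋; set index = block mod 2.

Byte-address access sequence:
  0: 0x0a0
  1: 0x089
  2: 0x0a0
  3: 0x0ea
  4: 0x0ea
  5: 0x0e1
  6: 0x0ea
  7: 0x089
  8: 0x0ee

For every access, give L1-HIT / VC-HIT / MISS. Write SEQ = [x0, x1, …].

  [0] addr=0xa0 blk=10 s=0: MISS | VC []
  [1] addr=0x89 blk=8 s=0: MISS | VC [10]
  [2] addr=0xa0 blk=10 s=0: VC-HIT | VC [8]
  [3] addr=0xea blk=14 s=0: MISS | VC [8, 10]
  [4] addr=0xea blk=14 s=0: L1-HIT | VC [8, 10]
  [5] addr=0xe1 blk=14 s=0: L1-HIT | VC [8, 10]
  [6] addr=0xea blk=14 s=0: L1-HIT | VC [8, 10]
  [7] addr=0x89 blk=8 s=0: VC-HIT | VC [14, 10]
  [8] addr=0xee blk=14 s=0: VC-HIT | VC [8, 10]

SEQ = [MISS, MISS, VC-HIT, MISS, L1-HIT, L1-HIT, L1-HIT, VC-HIT, VC-HIT]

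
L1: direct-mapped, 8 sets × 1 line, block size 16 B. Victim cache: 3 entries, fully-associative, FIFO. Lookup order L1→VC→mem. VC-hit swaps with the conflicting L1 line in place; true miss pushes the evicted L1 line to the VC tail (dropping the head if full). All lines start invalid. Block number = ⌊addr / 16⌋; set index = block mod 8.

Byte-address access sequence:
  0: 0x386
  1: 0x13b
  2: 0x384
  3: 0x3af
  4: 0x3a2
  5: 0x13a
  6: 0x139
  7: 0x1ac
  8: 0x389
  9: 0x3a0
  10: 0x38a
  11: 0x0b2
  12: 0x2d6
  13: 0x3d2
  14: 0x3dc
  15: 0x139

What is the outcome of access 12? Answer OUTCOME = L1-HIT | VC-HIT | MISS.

0: 0x386 (blk 56, set 0) → MISS  vc=[]
1: 0x13b (blk 19, set 3) → MISS  vc=[]
2: 0x384 (blk 56, set 0) → L1-HIT  vc=[]
3: 0x3af (blk 58, set 2) → MISS  vc=[]
4: 0x3a2 (blk 58, set 2) → L1-HIT  vc=[]
5: 0x13a (blk 19, set 3) → L1-HIT  vc=[]
6: 0x139 (blk 19, set 3) → L1-HIT  vc=[]
7: 0x1ac (blk 26, set 2) → MISS  vc=[58]
8: 0x389 (blk 56, set 0) → L1-HIT  vc=[58]
9: 0x3a0 (blk 58, set 2) → VC-HIT  vc=[26]
10: 0x38a (blk 56, set 0) → L1-HIT  vc=[26]
11: 0xb2 (blk 11, set 3) → MISS  vc=[26, 19]
12: 0x2d6 (blk 45, set 5) → MISS  vc=[26, 19]
13: 0x3d2 (blk 61, set 5) → MISS  vc=[26, 19, 45]
14: 0x3dc (blk 61, set 5) → L1-HIT  vc=[26, 19, 45]
15: 0x139 (blk 19, set 3) → VC-HIT  vc=[26, 11, 45]

OUTCOME = MISS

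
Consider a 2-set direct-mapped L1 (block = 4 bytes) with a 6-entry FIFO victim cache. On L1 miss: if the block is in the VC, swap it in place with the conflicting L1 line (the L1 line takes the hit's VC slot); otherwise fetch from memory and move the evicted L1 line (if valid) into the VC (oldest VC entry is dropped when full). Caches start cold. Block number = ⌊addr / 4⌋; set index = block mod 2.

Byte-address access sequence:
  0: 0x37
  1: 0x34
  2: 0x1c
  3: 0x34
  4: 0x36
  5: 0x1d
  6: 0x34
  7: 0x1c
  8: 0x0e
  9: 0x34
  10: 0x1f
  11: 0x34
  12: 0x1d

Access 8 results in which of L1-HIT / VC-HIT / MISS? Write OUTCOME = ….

OUTCOME = MISS

0: 0x37 (blk 13, set 1) → MISS  vc=[]
1: 0x34 (blk 13, set 1) → L1-HIT  vc=[]
2: 0x1c (blk 7, set 1) → MISS  vc=[13]
3: 0x34 (blk 13, set 1) → VC-HIT  vc=[7]
4: 0x36 (blk 13, set 1) → L1-HIT  vc=[7]
5: 0x1d (blk 7, set 1) → VC-HIT  vc=[13]
6: 0x34 (blk 13, set 1) → VC-HIT  vc=[7]
7: 0x1c (blk 7, set 1) → VC-HIT  vc=[13]
8: 0xe (blk 3, set 1) → MISS  vc=[13, 7]
9: 0x34 (blk 13, set 1) → VC-HIT  vc=[3, 7]
10: 0x1f (blk 7, set 1) → VC-HIT  vc=[3, 13]
11: 0x34 (blk 13, set 1) → VC-HIT  vc=[3, 7]
12: 0x1d (blk 7, set 1) → VC-HIT  vc=[3, 13]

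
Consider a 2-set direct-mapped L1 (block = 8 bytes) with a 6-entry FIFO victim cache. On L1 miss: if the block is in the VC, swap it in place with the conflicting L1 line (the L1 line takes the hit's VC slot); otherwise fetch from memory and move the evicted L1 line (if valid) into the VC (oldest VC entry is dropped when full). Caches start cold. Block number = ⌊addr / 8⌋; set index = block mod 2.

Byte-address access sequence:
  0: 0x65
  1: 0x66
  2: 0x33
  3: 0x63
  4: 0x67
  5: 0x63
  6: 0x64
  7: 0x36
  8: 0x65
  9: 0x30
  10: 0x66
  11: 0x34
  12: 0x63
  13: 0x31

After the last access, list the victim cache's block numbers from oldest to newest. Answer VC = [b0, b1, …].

0: 0x65 (blk 12, set 0) → MISS  vc=[]
1: 0x66 (blk 12, set 0) → L1-HIT  vc=[]
2: 0x33 (blk 6, set 0) → MISS  vc=[12]
3: 0x63 (blk 12, set 0) → VC-HIT  vc=[6]
4: 0x67 (blk 12, set 0) → L1-HIT  vc=[6]
5: 0x63 (blk 12, set 0) → L1-HIT  vc=[6]
6: 0x64 (blk 12, set 0) → L1-HIT  vc=[6]
7: 0x36 (blk 6, set 0) → VC-HIT  vc=[12]
8: 0x65 (blk 12, set 0) → VC-HIT  vc=[6]
9: 0x30 (blk 6, set 0) → VC-HIT  vc=[12]
10: 0x66 (blk 12, set 0) → VC-HIT  vc=[6]
11: 0x34 (blk 6, set 0) → VC-HIT  vc=[12]
12: 0x63 (blk 12, set 0) → VC-HIT  vc=[6]
13: 0x31 (blk 6, set 0) → VC-HIT  vc=[12]

VC = [12]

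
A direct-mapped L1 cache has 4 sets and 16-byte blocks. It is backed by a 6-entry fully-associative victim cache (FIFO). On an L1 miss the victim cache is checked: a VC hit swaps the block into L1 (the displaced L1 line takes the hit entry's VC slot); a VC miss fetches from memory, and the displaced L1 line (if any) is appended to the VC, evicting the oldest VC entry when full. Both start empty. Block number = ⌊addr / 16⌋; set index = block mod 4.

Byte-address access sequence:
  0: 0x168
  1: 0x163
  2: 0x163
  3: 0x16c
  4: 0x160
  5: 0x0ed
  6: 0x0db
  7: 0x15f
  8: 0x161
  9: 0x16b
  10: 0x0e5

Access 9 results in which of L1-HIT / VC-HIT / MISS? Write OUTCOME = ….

#0 0x168→b22/s2 MISS; vc=[]
#1 0x163→b22/s2 L1-HIT; vc=[]
#2 0x163→b22/s2 L1-HIT; vc=[]
#3 0x16c→b22/s2 L1-HIT; vc=[]
#4 0x160→b22/s2 L1-HIT; vc=[]
#5 0xed→b14/s2 MISS; vc=[22]
#6 0xdb→b13/s1 MISS; vc=[22]
#7 0x15f→b21/s1 MISS; vc=[22,13]
#8 0x161→b22/s2 VC-HIT; vc=[14,13]
#9 0x16b→b22/s2 L1-HIT; vc=[14,13]
#10 0xe5→b14/s2 VC-HIT; vc=[22,13]

OUTCOME = L1-HIT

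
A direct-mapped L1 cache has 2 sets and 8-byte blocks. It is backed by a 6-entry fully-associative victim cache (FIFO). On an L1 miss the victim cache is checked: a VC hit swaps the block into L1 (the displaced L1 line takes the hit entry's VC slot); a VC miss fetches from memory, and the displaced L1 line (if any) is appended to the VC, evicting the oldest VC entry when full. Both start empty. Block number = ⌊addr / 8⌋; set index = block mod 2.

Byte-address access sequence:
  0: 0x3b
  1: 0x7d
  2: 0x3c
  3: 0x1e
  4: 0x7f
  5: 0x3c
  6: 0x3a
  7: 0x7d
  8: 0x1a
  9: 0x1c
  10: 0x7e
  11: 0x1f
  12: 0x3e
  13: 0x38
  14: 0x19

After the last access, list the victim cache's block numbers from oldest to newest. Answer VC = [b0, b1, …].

#0 0x3b→b7/s1 MISS; vc=[]
#1 0x7d→b15/s1 MISS; vc=[7]
#2 0x3c→b7/s1 VC-HIT; vc=[15]
#3 0x1e→b3/s1 MISS; vc=[15,7]
#4 0x7f→b15/s1 VC-HIT; vc=[3,7]
#5 0x3c→b7/s1 VC-HIT; vc=[3,15]
#6 0x3a→b7/s1 L1-HIT; vc=[3,15]
#7 0x7d→b15/s1 VC-HIT; vc=[3,7]
#8 0x1a→b3/s1 VC-HIT; vc=[15,7]
#9 0x1c→b3/s1 L1-HIT; vc=[15,7]
#10 0x7e→b15/s1 VC-HIT; vc=[3,7]
#11 0x1f→b3/s1 VC-HIT; vc=[15,7]
#12 0x3e→b7/s1 VC-HIT; vc=[15,3]
#13 0x38→b7/s1 L1-HIT; vc=[15,3]
#14 0x19→b3/s1 VC-HIT; vc=[15,7]

VC = [15, 7]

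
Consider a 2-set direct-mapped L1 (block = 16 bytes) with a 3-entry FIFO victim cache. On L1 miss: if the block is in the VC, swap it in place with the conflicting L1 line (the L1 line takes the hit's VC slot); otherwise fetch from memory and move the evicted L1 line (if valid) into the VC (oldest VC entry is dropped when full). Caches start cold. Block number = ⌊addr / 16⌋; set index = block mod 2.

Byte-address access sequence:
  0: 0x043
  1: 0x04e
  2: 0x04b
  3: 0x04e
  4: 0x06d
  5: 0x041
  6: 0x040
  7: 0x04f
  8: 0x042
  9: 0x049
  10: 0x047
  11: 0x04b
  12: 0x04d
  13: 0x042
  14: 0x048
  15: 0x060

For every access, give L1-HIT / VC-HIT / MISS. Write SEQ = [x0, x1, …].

SEQ = [MISS, L1-HIT, L1-HIT, L1-HIT, MISS, VC-HIT, L1-HIT, L1-HIT, L1-HIT, L1-HIT, L1-HIT, L1-HIT, L1-HIT, L1-HIT, L1-HIT, VC-HIT]

#0 0x43→b4/s0 MISS; vc=[]
#1 0x4e→b4/s0 L1-HIT; vc=[]
#2 0x4b→b4/s0 L1-HIT; vc=[]
#3 0x4e→b4/s0 L1-HIT; vc=[]
#4 0x6d→b6/s0 MISS; vc=[4]
#5 0x41→b4/s0 VC-HIT; vc=[6]
#6 0x40→b4/s0 L1-HIT; vc=[6]
#7 0x4f→b4/s0 L1-HIT; vc=[6]
#8 0x42→b4/s0 L1-HIT; vc=[6]
#9 0x49→b4/s0 L1-HIT; vc=[6]
#10 0x47→b4/s0 L1-HIT; vc=[6]
#11 0x4b→b4/s0 L1-HIT; vc=[6]
#12 0x4d→b4/s0 L1-HIT; vc=[6]
#13 0x42→b4/s0 L1-HIT; vc=[6]
#14 0x48→b4/s0 L1-HIT; vc=[6]
#15 0x60→b6/s0 VC-HIT; vc=[4]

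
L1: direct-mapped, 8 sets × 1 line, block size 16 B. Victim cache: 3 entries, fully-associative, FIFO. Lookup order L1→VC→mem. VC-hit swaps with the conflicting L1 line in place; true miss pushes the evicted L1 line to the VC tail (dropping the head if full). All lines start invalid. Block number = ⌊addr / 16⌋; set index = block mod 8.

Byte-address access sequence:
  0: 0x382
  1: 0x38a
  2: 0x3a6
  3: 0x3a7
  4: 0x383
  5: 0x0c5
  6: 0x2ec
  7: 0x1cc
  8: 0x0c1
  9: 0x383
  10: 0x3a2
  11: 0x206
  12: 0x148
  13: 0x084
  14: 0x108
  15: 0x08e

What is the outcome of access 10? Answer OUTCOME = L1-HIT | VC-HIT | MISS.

OUTCOME = L1-HIT

#0 0x382→b56/s0 MISS; vc=[]
#1 0x38a→b56/s0 L1-HIT; vc=[]
#2 0x3a6→b58/s2 MISS; vc=[]
#3 0x3a7→b58/s2 L1-HIT; vc=[]
#4 0x383→b56/s0 L1-HIT; vc=[]
#5 0xc5→b12/s4 MISS; vc=[]
#6 0x2ec→b46/s6 MISS; vc=[]
#7 0x1cc→b28/s4 MISS; vc=[12]
#8 0xc1→b12/s4 VC-HIT; vc=[28]
#9 0x383→b56/s0 L1-HIT; vc=[28]
#10 0x3a2→b58/s2 L1-HIT; vc=[28]
#11 0x206→b32/s0 MISS; vc=[28,56]
#12 0x148→b20/s4 MISS; vc=[28,56,12]
#13 0x84→b8/s0 MISS; vc=[56,12,32]
#14 0x108→b16/s0 MISS; vc=[12,32,8]
#15 0x8e→b8/s0 VC-HIT; vc=[12,32,16]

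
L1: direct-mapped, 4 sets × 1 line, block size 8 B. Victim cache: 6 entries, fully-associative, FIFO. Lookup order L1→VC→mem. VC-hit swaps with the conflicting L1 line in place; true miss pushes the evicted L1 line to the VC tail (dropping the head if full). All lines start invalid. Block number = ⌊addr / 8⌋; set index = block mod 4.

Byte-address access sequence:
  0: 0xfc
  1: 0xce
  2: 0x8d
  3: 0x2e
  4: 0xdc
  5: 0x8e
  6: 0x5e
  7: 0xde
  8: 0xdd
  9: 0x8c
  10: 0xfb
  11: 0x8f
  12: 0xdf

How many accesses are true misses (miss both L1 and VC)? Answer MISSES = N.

0: 0xfc (blk 31, set 3) → MISS  vc=[]
1: 0xce (blk 25, set 1) → MISS  vc=[]
2: 0x8d (blk 17, set 1) → MISS  vc=[25]
3: 0x2e (blk 5, set 1) → MISS  vc=[25, 17]
4: 0xdc (blk 27, set 3) → MISS  vc=[25, 17, 31]
5: 0x8e (blk 17, set 1) → VC-HIT  vc=[25, 5, 31]
6: 0x5e (blk 11, set 3) → MISS  vc=[25, 5, 31, 27]
7: 0xde (blk 27, set 3) → VC-HIT  vc=[25, 5, 31, 11]
8: 0xdd (blk 27, set 3) → L1-HIT  vc=[25, 5, 31, 11]
9: 0x8c (blk 17, set 1) → L1-HIT  vc=[25, 5, 31, 11]
10: 0xfb (blk 31, set 3) → VC-HIT  vc=[25, 5, 27, 11]
11: 0x8f (blk 17, set 1) → L1-HIT  vc=[25, 5, 27, 11]
12: 0xdf (blk 27, set 3) → VC-HIT  vc=[25, 5, 31, 11]

MISSES = 6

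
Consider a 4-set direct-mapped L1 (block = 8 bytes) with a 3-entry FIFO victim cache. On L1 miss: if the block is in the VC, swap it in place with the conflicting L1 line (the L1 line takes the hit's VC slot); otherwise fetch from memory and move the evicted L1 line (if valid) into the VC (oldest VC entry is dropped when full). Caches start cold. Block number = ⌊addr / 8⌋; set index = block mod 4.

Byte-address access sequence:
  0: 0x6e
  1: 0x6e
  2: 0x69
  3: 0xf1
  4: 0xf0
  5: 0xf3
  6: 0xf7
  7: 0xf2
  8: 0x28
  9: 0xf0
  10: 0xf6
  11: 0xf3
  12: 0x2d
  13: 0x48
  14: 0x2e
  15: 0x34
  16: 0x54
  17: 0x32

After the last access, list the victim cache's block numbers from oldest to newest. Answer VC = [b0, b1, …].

VC = [9, 30, 10]

0: 0x6e (blk 13, set 1) → MISS  vc=[]
1: 0x6e (blk 13, set 1) → L1-HIT  vc=[]
2: 0x69 (blk 13, set 1) → L1-HIT  vc=[]
3: 0xf1 (blk 30, set 2) → MISS  vc=[]
4: 0xf0 (blk 30, set 2) → L1-HIT  vc=[]
5: 0xf3 (blk 30, set 2) → L1-HIT  vc=[]
6: 0xf7 (blk 30, set 2) → L1-HIT  vc=[]
7: 0xf2 (blk 30, set 2) → L1-HIT  vc=[]
8: 0x28 (blk 5, set 1) → MISS  vc=[13]
9: 0xf0 (blk 30, set 2) → L1-HIT  vc=[13]
10: 0xf6 (blk 30, set 2) → L1-HIT  vc=[13]
11: 0xf3 (blk 30, set 2) → L1-HIT  vc=[13]
12: 0x2d (blk 5, set 1) → L1-HIT  vc=[13]
13: 0x48 (blk 9, set 1) → MISS  vc=[13, 5]
14: 0x2e (blk 5, set 1) → VC-HIT  vc=[13, 9]
15: 0x34 (blk 6, set 2) → MISS  vc=[13, 9, 30]
16: 0x54 (blk 10, set 2) → MISS  vc=[9, 30, 6]
17: 0x32 (blk 6, set 2) → VC-HIT  vc=[9, 30, 10]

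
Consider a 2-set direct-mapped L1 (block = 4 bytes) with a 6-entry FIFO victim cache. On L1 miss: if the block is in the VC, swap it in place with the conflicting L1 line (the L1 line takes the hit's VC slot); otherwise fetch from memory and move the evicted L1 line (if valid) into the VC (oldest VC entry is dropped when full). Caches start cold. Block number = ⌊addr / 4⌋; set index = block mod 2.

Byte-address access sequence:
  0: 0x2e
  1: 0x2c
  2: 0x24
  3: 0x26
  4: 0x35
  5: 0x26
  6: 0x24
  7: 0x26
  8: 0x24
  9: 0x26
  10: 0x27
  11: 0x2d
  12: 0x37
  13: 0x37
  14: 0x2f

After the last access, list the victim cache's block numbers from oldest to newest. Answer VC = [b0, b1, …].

  [0] addr=0x2e blk=11 s=1: MISS | VC []
  [1] addr=0x2c blk=11 s=1: L1-HIT | VC []
  [2] addr=0x24 blk=9 s=1: MISS | VC [11]
  [3] addr=0x26 blk=9 s=1: L1-HIT | VC [11]
  [4] addr=0x35 blk=13 s=1: MISS | VC [11, 9]
  [5] addr=0x26 blk=9 s=1: VC-HIT | VC [11, 13]
  [6] addr=0x24 blk=9 s=1: L1-HIT | VC [11, 13]
  [7] addr=0x26 blk=9 s=1: L1-HIT | VC [11, 13]
  [8] addr=0x24 blk=9 s=1: L1-HIT | VC [11, 13]
  [9] addr=0x26 blk=9 s=1: L1-HIT | VC [11, 13]
  [10] addr=0x27 blk=9 s=1: L1-HIT | VC [11, 13]
  [11] addr=0x2d blk=11 s=1: VC-HIT | VC [9, 13]
  [12] addr=0x37 blk=13 s=1: VC-HIT | VC [9, 11]
  [13] addr=0x37 blk=13 s=1: L1-HIT | VC [9, 11]
  [14] addr=0x2f blk=11 s=1: VC-HIT | VC [9, 13]

VC = [9, 13]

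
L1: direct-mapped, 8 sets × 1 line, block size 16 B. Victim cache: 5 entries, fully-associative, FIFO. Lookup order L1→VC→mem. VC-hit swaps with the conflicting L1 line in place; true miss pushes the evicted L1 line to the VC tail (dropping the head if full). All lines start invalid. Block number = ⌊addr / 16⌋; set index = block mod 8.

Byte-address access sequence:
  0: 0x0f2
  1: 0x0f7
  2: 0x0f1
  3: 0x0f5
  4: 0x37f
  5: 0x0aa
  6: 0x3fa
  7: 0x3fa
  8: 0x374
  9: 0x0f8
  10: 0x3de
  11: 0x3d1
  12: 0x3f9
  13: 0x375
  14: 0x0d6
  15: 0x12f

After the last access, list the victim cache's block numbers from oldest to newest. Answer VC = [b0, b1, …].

VC = [63, 15, 61, 10]

#0 0xf2→b15/s7 MISS; vc=[]
#1 0xf7→b15/s7 L1-HIT; vc=[]
#2 0xf1→b15/s7 L1-HIT; vc=[]
#3 0xf5→b15/s7 L1-HIT; vc=[]
#4 0x37f→b55/s7 MISS; vc=[15]
#5 0xaa→b10/s2 MISS; vc=[15]
#6 0x3fa→b63/s7 MISS; vc=[15,55]
#7 0x3fa→b63/s7 L1-HIT; vc=[15,55]
#8 0x374→b55/s7 VC-HIT; vc=[15,63]
#9 0xf8→b15/s7 VC-HIT; vc=[55,63]
#10 0x3de→b61/s5 MISS; vc=[55,63]
#11 0x3d1→b61/s5 L1-HIT; vc=[55,63]
#12 0x3f9→b63/s7 VC-HIT; vc=[55,15]
#13 0x375→b55/s7 VC-HIT; vc=[63,15]
#14 0xd6→b13/s5 MISS; vc=[63,15,61]
#15 0x12f→b18/s2 MISS; vc=[63,15,61,10]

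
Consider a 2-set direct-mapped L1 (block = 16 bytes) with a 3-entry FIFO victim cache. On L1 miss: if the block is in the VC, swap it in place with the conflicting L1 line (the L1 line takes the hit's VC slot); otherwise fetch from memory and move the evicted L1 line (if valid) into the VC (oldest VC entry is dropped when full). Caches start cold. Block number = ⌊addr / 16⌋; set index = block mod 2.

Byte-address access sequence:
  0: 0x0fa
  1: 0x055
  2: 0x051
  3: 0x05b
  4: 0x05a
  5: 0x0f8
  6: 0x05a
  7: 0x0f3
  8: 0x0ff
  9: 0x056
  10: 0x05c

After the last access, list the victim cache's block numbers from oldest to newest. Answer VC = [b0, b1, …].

VC = [15]

  [0] addr=0xfa blk=15 s=1: MISS | VC []
  [1] addr=0x55 blk=5 s=1: MISS | VC [15]
  [2] addr=0x51 blk=5 s=1: L1-HIT | VC [15]
  [3] addr=0x5b blk=5 s=1: L1-HIT | VC [15]
  [4] addr=0x5a blk=5 s=1: L1-HIT | VC [15]
  [5] addr=0xf8 blk=15 s=1: VC-HIT | VC [5]
  [6] addr=0x5a blk=5 s=1: VC-HIT | VC [15]
  [7] addr=0xf3 blk=15 s=1: VC-HIT | VC [5]
  [8] addr=0xff blk=15 s=1: L1-HIT | VC [5]
  [9] addr=0x56 blk=5 s=1: VC-HIT | VC [15]
  [10] addr=0x5c blk=5 s=1: L1-HIT | VC [15]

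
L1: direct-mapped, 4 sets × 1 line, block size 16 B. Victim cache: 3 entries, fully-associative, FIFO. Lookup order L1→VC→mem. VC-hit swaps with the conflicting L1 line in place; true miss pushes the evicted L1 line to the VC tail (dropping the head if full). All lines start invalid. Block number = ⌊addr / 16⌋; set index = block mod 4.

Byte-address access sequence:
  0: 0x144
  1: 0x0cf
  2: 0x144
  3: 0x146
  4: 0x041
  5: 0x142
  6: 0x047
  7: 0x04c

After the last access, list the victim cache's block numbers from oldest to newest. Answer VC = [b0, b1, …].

#0 0x144→b20/s0 MISS; vc=[]
#1 0xcf→b12/s0 MISS; vc=[20]
#2 0x144→b20/s0 VC-HIT; vc=[12]
#3 0x146→b20/s0 L1-HIT; vc=[12]
#4 0x41→b4/s0 MISS; vc=[12,20]
#5 0x142→b20/s0 VC-HIT; vc=[12,4]
#6 0x47→b4/s0 VC-HIT; vc=[12,20]
#7 0x4c→b4/s0 L1-HIT; vc=[12,20]

VC = [12, 20]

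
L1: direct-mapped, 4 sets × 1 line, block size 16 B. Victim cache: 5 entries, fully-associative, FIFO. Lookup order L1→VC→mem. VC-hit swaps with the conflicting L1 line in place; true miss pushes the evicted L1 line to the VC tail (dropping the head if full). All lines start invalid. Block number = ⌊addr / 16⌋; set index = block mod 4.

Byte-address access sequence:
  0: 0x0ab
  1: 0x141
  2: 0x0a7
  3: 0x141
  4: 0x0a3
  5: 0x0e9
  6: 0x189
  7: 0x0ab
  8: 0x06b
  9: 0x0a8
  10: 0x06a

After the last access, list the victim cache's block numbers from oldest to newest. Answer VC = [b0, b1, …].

VC = [14, 20, 10]

  [0] addr=0xab blk=10 s=2: MISS | VC []
  [1] addr=0x141 blk=20 s=0: MISS | VC []
  [2] addr=0xa7 blk=10 s=2: L1-HIT | VC []
  [3] addr=0x141 blk=20 s=0: L1-HIT | VC []
  [4] addr=0xa3 blk=10 s=2: L1-HIT | VC []
  [5] addr=0xe9 blk=14 s=2: MISS | VC [10]
  [6] addr=0x189 blk=24 s=0: MISS | VC [10, 20]
  [7] addr=0xab blk=10 s=2: VC-HIT | VC [14, 20]
  [8] addr=0x6b blk=6 s=2: MISS | VC [14, 20, 10]
  [9] addr=0xa8 blk=10 s=2: VC-HIT | VC [14, 20, 6]
  [10] addr=0x6a blk=6 s=2: VC-HIT | VC [14, 20, 10]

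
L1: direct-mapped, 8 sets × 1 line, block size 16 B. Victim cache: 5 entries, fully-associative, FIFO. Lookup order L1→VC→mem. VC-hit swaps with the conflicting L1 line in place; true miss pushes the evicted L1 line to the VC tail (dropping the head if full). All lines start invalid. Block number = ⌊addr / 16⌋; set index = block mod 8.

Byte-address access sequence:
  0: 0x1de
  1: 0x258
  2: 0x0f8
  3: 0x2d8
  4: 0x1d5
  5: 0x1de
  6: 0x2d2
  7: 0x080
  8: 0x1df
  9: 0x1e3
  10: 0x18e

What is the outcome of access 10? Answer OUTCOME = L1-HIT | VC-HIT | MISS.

OUTCOME = MISS

#0 0x1de→b29/s5 MISS; vc=[]
#1 0x258→b37/s5 MISS; vc=[29]
#2 0xf8→b15/s7 MISS; vc=[29]
#3 0x2d8→b45/s5 MISS; vc=[29,37]
#4 0x1d5→b29/s5 VC-HIT; vc=[45,37]
#5 0x1de→b29/s5 L1-HIT; vc=[45,37]
#6 0x2d2→b45/s5 VC-HIT; vc=[29,37]
#7 0x80→b8/s0 MISS; vc=[29,37]
#8 0x1df→b29/s5 VC-HIT; vc=[45,37]
#9 0x1e3→b30/s6 MISS; vc=[45,37]
#10 0x18e→b24/s0 MISS; vc=[45,37,8]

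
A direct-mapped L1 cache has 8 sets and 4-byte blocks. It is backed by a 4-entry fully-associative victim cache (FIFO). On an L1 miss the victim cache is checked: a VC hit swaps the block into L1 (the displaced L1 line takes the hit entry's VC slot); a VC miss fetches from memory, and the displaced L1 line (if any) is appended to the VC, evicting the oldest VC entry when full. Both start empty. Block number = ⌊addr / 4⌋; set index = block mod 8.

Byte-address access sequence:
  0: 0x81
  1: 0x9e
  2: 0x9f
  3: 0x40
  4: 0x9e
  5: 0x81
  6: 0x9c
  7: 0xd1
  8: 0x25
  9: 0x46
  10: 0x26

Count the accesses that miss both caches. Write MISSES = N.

0: 0x81 (blk 32, set 0) → MISS  vc=[]
1: 0x9e (blk 39, set 7) → MISS  vc=[]
2: 0x9f (blk 39, set 7) → L1-HIT  vc=[]
3: 0x40 (blk 16, set 0) → MISS  vc=[32]
4: 0x9e (blk 39, set 7) → L1-HIT  vc=[32]
5: 0x81 (blk 32, set 0) → VC-HIT  vc=[16]
6: 0x9c (blk 39, set 7) → L1-HIT  vc=[16]
7: 0xd1 (blk 52, set 4) → MISS  vc=[16]
8: 0x25 (blk 9, set 1) → MISS  vc=[16]
9: 0x46 (blk 17, set 1) → MISS  vc=[16, 9]
10: 0x26 (blk 9, set 1) → VC-HIT  vc=[16, 17]

MISSES = 6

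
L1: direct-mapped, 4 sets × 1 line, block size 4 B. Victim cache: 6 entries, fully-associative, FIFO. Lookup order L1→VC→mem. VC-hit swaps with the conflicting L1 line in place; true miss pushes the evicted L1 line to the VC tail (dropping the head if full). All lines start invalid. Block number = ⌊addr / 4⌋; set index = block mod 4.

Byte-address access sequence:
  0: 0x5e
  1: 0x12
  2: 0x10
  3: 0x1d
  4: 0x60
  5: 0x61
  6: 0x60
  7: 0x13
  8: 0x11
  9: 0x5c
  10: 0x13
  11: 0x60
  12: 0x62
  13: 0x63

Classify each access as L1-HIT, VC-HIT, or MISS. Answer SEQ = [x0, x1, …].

0: 0x5e (blk 23, set 3) → MISS  vc=[]
1: 0x12 (blk 4, set 0) → MISS  vc=[]
2: 0x10 (blk 4, set 0) → L1-HIT  vc=[]
3: 0x1d (blk 7, set 3) → MISS  vc=[23]
4: 0x60 (blk 24, set 0) → MISS  vc=[23, 4]
5: 0x61 (blk 24, set 0) → L1-HIT  vc=[23, 4]
6: 0x60 (blk 24, set 0) → L1-HIT  vc=[23, 4]
7: 0x13 (blk 4, set 0) → VC-HIT  vc=[23, 24]
8: 0x11 (blk 4, set 0) → L1-HIT  vc=[23, 24]
9: 0x5c (blk 23, set 3) → VC-HIT  vc=[7, 24]
10: 0x13 (blk 4, set 0) → L1-HIT  vc=[7, 24]
11: 0x60 (blk 24, set 0) → VC-HIT  vc=[7, 4]
12: 0x62 (blk 24, set 0) → L1-HIT  vc=[7, 4]
13: 0x63 (blk 24, set 0) → L1-HIT  vc=[7, 4]

SEQ = [MISS, MISS, L1-HIT, MISS, MISS, L1-HIT, L1-HIT, VC-HIT, L1-HIT, VC-HIT, L1-HIT, VC-HIT, L1-HIT, L1-HIT]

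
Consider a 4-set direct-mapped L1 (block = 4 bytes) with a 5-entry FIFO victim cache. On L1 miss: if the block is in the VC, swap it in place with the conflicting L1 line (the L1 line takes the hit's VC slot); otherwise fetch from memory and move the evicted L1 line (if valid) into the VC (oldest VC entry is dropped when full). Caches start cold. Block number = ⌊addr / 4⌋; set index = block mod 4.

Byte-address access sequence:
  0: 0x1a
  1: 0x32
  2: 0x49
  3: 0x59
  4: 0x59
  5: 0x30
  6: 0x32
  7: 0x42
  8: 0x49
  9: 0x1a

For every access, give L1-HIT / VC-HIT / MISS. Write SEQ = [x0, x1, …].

SEQ = [MISS, MISS, MISS, MISS, L1-HIT, L1-HIT, L1-HIT, MISS, VC-HIT, VC-HIT]

0: 0x1a (blk 6, set 2) → MISS  vc=[]
1: 0x32 (blk 12, set 0) → MISS  vc=[]
2: 0x49 (blk 18, set 2) → MISS  vc=[6]
3: 0x59 (blk 22, set 2) → MISS  vc=[6, 18]
4: 0x59 (blk 22, set 2) → L1-HIT  vc=[6, 18]
5: 0x30 (blk 12, set 0) → L1-HIT  vc=[6, 18]
6: 0x32 (blk 12, set 0) → L1-HIT  vc=[6, 18]
7: 0x42 (blk 16, set 0) → MISS  vc=[6, 18, 12]
8: 0x49 (blk 18, set 2) → VC-HIT  vc=[6, 22, 12]
9: 0x1a (blk 6, set 2) → VC-HIT  vc=[18, 22, 12]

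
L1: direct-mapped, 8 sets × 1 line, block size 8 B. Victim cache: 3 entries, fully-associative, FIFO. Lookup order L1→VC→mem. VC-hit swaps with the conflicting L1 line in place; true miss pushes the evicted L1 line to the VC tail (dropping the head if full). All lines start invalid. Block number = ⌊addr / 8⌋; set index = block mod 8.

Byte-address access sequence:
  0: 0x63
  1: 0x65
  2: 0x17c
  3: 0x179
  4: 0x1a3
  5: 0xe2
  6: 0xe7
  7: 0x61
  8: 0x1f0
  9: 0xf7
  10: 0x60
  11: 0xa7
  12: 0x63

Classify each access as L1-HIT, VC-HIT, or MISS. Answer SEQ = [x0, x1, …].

#0 0x63→b12/s4 MISS; vc=[]
#1 0x65→b12/s4 L1-HIT; vc=[]
#2 0x17c→b47/s7 MISS; vc=[]
#3 0x179→b47/s7 L1-HIT; vc=[]
#4 0x1a3→b52/s4 MISS; vc=[12]
#5 0xe2→b28/s4 MISS; vc=[12,52]
#6 0xe7→b28/s4 L1-HIT; vc=[12,52]
#7 0x61→b12/s4 VC-HIT; vc=[28,52]
#8 0x1f0→b62/s6 MISS; vc=[28,52]
#9 0xf7→b30/s6 MISS; vc=[28,52,62]
#10 0x60→b12/s4 L1-HIT; vc=[28,52,62]
#11 0xa7→b20/s4 MISS; vc=[52,62,12]
#12 0x63→b12/s4 VC-HIT; vc=[52,62,20]

SEQ = [MISS, L1-HIT, MISS, L1-HIT, MISS, MISS, L1-HIT, VC-HIT, MISS, MISS, L1-HIT, MISS, VC-HIT]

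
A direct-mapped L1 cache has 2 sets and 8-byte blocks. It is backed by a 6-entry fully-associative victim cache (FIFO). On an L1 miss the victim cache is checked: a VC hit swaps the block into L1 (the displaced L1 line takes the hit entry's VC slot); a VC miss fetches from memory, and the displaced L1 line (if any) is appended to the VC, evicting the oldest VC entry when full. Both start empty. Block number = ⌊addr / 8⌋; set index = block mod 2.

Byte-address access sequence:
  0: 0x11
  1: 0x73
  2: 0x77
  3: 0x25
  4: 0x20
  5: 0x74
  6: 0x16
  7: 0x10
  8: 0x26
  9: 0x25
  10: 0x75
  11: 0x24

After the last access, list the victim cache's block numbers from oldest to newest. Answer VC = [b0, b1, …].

VC = [14, 2]

  [0] addr=0x11 blk=2 s=0: MISS | VC []
  [1] addr=0x73 blk=14 s=0: MISS | VC [2]
  [2] addr=0x77 blk=14 s=0: L1-HIT | VC [2]
  [3] addr=0x25 blk=4 s=0: MISS | VC [2, 14]
  [4] addr=0x20 blk=4 s=0: L1-HIT | VC [2, 14]
  [5] addr=0x74 blk=14 s=0: VC-HIT | VC [2, 4]
  [6] addr=0x16 blk=2 s=0: VC-HIT | VC [14, 4]
  [7] addr=0x10 blk=2 s=0: L1-HIT | VC [14, 4]
  [8] addr=0x26 blk=4 s=0: VC-HIT | VC [14, 2]
  [9] addr=0x25 blk=4 s=0: L1-HIT | VC [14, 2]
  [10] addr=0x75 blk=14 s=0: VC-HIT | VC [4, 2]
  [11] addr=0x24 blk=4 s=0: VC-HIT | VC [14, 2]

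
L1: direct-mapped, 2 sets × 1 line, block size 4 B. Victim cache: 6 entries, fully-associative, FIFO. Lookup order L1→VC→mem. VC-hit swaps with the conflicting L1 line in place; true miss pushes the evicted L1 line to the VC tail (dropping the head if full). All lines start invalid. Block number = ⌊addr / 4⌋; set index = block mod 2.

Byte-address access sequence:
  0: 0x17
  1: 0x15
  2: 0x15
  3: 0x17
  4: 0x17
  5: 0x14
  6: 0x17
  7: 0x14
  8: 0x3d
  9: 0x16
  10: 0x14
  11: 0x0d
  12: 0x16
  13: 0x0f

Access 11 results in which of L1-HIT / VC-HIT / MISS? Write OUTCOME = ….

OUTCOME = MISS

0: 0x17 (blk 5, set 1) → MISS  vc=[]
1: 0x15 (blk 5, set 1) → L1-HIT  vc=[]
2: 0x15 (blk 5, set 1) → L1-HIT  vc=[]
3: 0x17 (blk 5, set 1) → L1-HIT  vc=[]
4: 0x17 (blk 5, set 1) → L1-HIT  vc=[]
5: 0x14 (blk 5, set 1) → L1-HIT  vc=[]
6: 0x17 (blk 5, set 1) → L1-HIT  vc=[]
7: 0x14 (blk 5, set 1) → L1-HIT  vc=[]
8: 0x3d (blk 15, set 1) → MISS  vc=[5]
9: 0x16 (blk 5, set 1) → VC-HIT  vc=[15]
10: 0x14 (blk 5, set 1) → L1-HIT  vc=[15]
11: 0xd (blk 3, set 1) → MISS  vc=[15, 5]
12: 0x16 (blk 5, set 1) → VC-HIT  vc=[15, 3]
13: 0xf (blk 3, set 1) → VC-HIT  vc=[15, 5]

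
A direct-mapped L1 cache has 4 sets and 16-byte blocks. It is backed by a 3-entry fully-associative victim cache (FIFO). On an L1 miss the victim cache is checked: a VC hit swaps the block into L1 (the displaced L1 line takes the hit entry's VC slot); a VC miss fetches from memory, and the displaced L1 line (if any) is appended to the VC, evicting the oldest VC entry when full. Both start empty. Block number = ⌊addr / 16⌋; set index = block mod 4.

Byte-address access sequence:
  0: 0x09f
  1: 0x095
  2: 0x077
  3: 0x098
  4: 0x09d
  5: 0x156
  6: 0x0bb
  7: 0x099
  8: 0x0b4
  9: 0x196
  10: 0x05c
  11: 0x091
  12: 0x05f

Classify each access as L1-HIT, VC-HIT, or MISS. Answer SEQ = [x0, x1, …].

  [0] addr=0x9f blk=9 s=1: MISS | VC []
  [1] addr=0x95 blk=9 s=1: L1-HIT | VC []
  [2] addr=0x77 blk=7 s=3: MISS | VC []
  [3] addr=0x98 blk=9 s=1: L1-HIT | VC []
  [4] addr=0x9d blk=9 s=1: L1-HIT | VC []
  [5] addr=0x156 blk=21 s=1: MISS | VC [9]
  [6] addr=0xbb blk=11 s=3: MISS | VC [9, 7]
  [7] addr=0x99 blk=9 s=1: VC-HIT | VC [21, 7]
  [8] addr=0xb4 blk=11 s=3: L1-HIT | VC [21, 7]
  [9] addr=0x196 blk=25 s=1: MISS | VC [21, 7, 9]
  [10] addr=0x5c blk=5 s=1: MISS | VC [7, 9, 25]
  [11] addr=0x91 blk=9 s=1: VC-HIT | VC [7, 5, 25]
  [12] addr=0x5f blk=5 s=1: VC-HIT | VC [7, 9, 25]

SEQ = [MISS, L1-HIT, MISS, L1-HIT, L1-HIT, MISS, MISS, VC-HIT, L1-HIT, MISS, MISS, VC-HIT, VC-HIT]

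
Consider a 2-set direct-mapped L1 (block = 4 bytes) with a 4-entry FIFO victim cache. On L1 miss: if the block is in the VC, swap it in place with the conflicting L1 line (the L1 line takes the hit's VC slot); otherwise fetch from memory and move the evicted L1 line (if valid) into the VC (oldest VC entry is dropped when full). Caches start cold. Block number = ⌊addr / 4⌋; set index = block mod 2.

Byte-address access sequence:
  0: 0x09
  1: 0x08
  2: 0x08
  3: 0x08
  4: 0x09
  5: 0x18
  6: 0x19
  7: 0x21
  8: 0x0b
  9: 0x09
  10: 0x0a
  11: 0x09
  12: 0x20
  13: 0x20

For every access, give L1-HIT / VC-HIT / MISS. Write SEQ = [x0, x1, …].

  [0] addr=0x9 blk=2 s=0: MISS | VC []
  [1] addr=0x8 blk=2 s=0: L1-HIT | VC []
  [2] addr=0x8 blk=2 s=0: L1-HIT | VC []
  [3] addr=0x8 blk=2 s=0: L1-HIT | VC []
  [4] addr=0x9 blk=2 s=0: L1-HIT | VC []
  [5] addr=0x18 blk=6 s=0: MISS | VC [2]
  [6] addr=0x19 blk=6 s=0: L1-HIT | VC [2]
  [7] addr=0x21 blk=8 s=0: MISS | VC [2, 6]
  [8] addr=0xb blk=2 s=0: VC-HIT | VC [8, 6]
  [9] addr=0x9 blk=2 s=0: L1-HIT | VC [8, 6]
  [10] addr=0xa blk=2 s=0: L1-HIT | VC [8, 6]
  [11] addr=0x9 blk=2 s=0: L1-HIT | VC [8, 6]
  [12] addr=0x20 blk=8 s=0: VC-HIT | VC [2, 6]
  [13] addr=0x20 blk=8 s=0: L1-HIT | VC [2, 6]

SEQ = [MISS, L1-HIT, L1-HIT, L1-HIT, L1-HIT, MISS, L1-HIT, MISS, VC-HIT, L1-HIT, L1-HIT, L1-HIT, VC-HIT, L1-HIT]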